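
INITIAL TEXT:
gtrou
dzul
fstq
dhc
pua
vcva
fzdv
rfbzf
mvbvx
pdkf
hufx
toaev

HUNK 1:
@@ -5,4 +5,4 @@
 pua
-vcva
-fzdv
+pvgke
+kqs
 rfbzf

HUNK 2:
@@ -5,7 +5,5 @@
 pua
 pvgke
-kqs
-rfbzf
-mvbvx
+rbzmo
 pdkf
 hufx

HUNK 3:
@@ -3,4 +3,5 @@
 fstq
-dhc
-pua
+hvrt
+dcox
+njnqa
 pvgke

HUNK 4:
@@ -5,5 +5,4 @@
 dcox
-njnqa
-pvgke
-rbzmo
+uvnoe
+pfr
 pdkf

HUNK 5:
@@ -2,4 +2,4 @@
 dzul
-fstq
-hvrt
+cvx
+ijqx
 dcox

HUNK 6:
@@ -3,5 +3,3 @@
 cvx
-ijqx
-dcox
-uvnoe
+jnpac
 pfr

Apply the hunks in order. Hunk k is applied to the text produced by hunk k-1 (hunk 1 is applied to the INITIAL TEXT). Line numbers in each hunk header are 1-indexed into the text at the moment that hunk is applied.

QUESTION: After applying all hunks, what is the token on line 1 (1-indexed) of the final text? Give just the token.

Hunk 1: at line 5 remove [vcva,fzdv] add [pvgke,kqs] -> 12 lines: gtrou dzul fstq dhc pua pvgke kqs rfbzf mvbvx pdkf hufx toaev
Hunk 2: at line 5 remove [kqs,rfbzf,mvbvx] add [rbzmo] -> 10 lines: gtrou dzul fstq dhc pua pvgke rbzmo pdkf hufx toaev
Hunk 3: at line 3 remove [dhc,pua] add [hvrt,dcox,njnqa] -> 11 lines: gtrou dzul fstq hvrt dcox njnqa pvgke rbzmo pdkf hufx toaev
Hunk 4: at line 5 remove [njnqa,pvgke,rbzmo] add [uvnoe,pfr] -> 10 lines: gtrou dzul fstq hvrt dcox uvnoe pfr pdkf hufx toaev
Hunk 5: at line 2 remove [fstq,hvrt] add [cvx,ijqx] -> 10 lines: gtrou dzul cvx ijqx dcox uvnoe pfr pdkf hufx toaev
Hunk 6: at line 3 remove [ijqx,dcox,uvnoe] add [jnpac] -> 8 lines: gtrou dzul cvx jnpac pfr pdkf hufx toaev
Final line 1: gtrou

Answer: gtrou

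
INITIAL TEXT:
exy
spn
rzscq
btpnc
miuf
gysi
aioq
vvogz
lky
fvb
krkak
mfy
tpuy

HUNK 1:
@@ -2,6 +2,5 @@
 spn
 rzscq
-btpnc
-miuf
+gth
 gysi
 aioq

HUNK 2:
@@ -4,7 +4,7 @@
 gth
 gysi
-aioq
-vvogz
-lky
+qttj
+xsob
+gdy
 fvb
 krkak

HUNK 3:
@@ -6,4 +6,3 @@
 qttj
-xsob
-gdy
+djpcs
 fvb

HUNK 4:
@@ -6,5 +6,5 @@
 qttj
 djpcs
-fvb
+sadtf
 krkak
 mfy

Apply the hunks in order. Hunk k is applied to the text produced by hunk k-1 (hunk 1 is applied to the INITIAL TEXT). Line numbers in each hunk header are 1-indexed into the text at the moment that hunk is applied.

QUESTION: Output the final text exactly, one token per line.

Answer: exy
spn
rzscq
gth
gysi
qttj
djpcs
sadtf
krkak
mfy
tpuy

Derivation:
Hunk 1: at line 2 remove [btpnc,miuf] add [gth] -> 12 lines: exy spn rzscq gth gysi aioq vvogz lky fvb krkak mfy tpuy
Hunk 2: at line 4 remove [aioq,vvogz,lky] add [qttj,xsob,gdy] -> 12 lines: exy spn rzscq gth gysi qttj xsob gdy fvb krkak mfy tpuy
Hunk 3: at line 6 remove [xsob,gdy] add [djpcs] -> 11 lines: exy spn rzscq gth gysi qttj djpcs fvb krkak mfy tpuy
Hunk 4: at line 6 remove [fvb] add [sadtf] -> 11 lines: exy spn rzscq gth gysi qttj djpcs sadtf krkak mfy tpuy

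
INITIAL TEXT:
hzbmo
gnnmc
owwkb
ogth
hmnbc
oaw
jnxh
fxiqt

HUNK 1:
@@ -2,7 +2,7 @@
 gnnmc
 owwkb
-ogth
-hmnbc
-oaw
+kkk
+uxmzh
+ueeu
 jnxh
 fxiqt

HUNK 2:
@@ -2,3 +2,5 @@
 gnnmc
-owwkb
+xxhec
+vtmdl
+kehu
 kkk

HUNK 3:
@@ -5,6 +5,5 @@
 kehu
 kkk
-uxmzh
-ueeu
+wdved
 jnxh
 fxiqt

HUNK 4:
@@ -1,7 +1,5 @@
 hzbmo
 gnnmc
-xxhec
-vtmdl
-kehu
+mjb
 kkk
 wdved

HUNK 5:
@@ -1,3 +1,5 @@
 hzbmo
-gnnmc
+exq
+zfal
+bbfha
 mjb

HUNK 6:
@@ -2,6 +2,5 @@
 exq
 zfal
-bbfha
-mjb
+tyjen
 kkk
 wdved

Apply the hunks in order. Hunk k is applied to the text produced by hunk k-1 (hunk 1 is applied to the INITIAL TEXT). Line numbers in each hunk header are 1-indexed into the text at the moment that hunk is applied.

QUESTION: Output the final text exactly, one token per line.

Hunk 1: at line 2 remove [ogth,hmnbc,oaw] add [kkk,uxmzh,ueeu] -> 8 lines: hzbmo gnnmc owwkb kkk uxmzh ueeu jnxh fxiqt
Hunk 2: at line 2 remove [owwkb] add [xxhec,vtmdl,kehu] -> 10 lines: hzbmo gnnmc xxhec vtmdl kehu kkk uxmzh ueeu jnxh fxiqt
Hunk 3: at line 5 remove [uxmzh,ueeu] add [wdved] -> 9 lines: hzbmo gnnmc xxhec vtmdl kehu kkk wdved jnxh fxiqt
Hunk 4: at line 1 remove [xxhec,vtmdl,kehu] add [mjb] -> 7 lines: hzbmo gnnmc mjb kkk wdved jnxh fxiqt
Hunk 5: at line 1 remove [gnnmc] add [exq,zfal,bbfha] -> 9 lines: hzbmo exq zfal bbfha mjb kkk wdved jnxh fxiqt
Hunk 6: at line 2 remove [bbfha,mjb] add [tyjen] -> 8 lines: hzbmo exq zfal tyjen kkk wdved jnxh fxiqt

Answer: hzbmo
exq
zfal
tyjen
kkk
wdved
jnxh
fxiqt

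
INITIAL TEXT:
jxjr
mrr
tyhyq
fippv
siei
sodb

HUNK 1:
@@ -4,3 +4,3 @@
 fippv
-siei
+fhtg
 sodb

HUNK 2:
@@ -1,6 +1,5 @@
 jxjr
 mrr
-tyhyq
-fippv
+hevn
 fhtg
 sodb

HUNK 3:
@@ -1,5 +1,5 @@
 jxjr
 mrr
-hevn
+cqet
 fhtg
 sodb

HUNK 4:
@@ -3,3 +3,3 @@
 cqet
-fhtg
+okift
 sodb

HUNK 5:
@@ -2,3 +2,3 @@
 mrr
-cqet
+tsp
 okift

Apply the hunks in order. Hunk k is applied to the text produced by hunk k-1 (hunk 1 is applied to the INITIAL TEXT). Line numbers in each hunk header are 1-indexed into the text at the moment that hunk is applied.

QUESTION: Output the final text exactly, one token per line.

Hunk 1: at line 4 remove [siei] add [fhtg] -> 6 lines: jxjr mrr tyhyq fippv fhtg sodb
Hunk 2: at line 1 remove [tyhyq,fippv] add [hevn] -> 5 lines: jxjr mrr hevn fhtg sodb
Hunk 3: at line 1 remove [hevn] add [cqet] -> 5 lines: jxjr mrr cqet fhtg sodb
Hunk 4: at line 3 remove [fhtg] add [okift] -> 5 lines: jxjr mrr cqet okift sodb
Hunk 5: at line 2 remove [cqet] add [tsp] -> 5 lines: jxjr mrr tsp okift sodb

Answer: jxjr
mrr
tsp
okift
sodb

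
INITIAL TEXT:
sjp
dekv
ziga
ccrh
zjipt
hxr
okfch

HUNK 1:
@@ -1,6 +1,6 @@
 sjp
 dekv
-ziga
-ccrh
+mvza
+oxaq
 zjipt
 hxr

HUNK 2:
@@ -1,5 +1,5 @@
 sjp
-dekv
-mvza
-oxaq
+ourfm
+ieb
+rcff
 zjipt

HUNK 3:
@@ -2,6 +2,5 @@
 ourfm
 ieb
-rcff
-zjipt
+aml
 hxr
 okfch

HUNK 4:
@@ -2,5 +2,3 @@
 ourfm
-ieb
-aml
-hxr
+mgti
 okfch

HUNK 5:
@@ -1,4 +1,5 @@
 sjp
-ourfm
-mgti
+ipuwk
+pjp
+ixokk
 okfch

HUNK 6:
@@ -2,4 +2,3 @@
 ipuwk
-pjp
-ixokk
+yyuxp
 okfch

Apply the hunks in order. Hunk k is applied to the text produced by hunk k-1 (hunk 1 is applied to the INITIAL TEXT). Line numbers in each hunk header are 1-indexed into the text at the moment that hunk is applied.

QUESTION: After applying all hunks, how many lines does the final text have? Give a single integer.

Hunk 1: at line 1 remove [ziga,ccrh] add [mvza,oxaq] -> 7 lines: sjp dekv mvza oxaq zjipt hxr okfch
Hunk 2: at line 1 remove [dekv,mvza,oxaq] add [ourfm,ieb,rcff] -> 7 lines: sjp ourfm ieb rcff zjipt hxr okfch
Hunk 3: at line 2 remove [rcff,zjipt] add [aml] -> 6 lines: sjp ourfm ieb aml hxr okfch
Hunk 4: at line 2 remove [ieb,aml,hxr] add [mgti] -> 4 lines: sjp ourfm mgti okfch
Hunk 5: at line 1 remove [ourfm,mgti] add [ipuwk,pjp,ixokk] -> 5 lines: sjp ipuwk pjp ixokk okfch
Hunk 6: at line 2 remove [pjp,ixokk] add [yyuxp] -> 4 lines: sjp ipuwk yyuxp okfch
Final line count: 4

Answer: 4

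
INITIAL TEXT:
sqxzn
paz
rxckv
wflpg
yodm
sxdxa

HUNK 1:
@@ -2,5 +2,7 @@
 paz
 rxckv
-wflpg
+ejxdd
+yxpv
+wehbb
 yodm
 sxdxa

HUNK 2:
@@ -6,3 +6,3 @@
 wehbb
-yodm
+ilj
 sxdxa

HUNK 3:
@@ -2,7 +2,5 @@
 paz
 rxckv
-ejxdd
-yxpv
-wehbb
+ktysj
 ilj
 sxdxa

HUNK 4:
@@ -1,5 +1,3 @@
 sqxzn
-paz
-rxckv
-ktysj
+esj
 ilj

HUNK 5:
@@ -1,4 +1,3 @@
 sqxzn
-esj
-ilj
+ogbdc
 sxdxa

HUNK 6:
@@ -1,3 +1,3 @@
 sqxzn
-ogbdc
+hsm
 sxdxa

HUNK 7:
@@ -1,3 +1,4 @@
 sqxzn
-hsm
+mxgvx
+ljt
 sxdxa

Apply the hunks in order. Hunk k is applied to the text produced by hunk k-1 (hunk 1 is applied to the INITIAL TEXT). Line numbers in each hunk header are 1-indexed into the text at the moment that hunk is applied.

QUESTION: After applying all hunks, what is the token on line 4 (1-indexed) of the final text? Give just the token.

Hunk 1: at line 2 remove [wflpg] add [ejxdd,yxpv,wehbb] -> 8 lines: sqxzn paz rxckv ejxdd yxpv wehbb yodm sxdxa
Hunk 2: at line 6 remove [yodm] add [ilj] -> 8 lines: sqxzn paz rxckv ejxdd yxpv wehbb ilj sxdxa
Hunk 3: at line 2 remove [ejxdd,yxpv,wehbb] add [ktysj] -> 6 lines: sqxzn paz rxckv ktysj ilj sxdxa
Hunk 4: at line 1 remove [paz,rxckv,ktysj] add [esj] -> 4 lines: sqxzn esj ilj sxdxa
Hunk 5: at line 1 remove [esj,ilj] add [ogbdc] -> 3 lines: sqxzn ogbdc sxdxa
Hunk 6: at line 1 remove [ogbdc] add [hsm] -> 3 lines: sqxzn hsm sxdxa
Hunk 7: at line 1 remove [hsm] add [mxgvx,ljt] -> 4 lines: sqxzn mxgvx ljt sxdxa
Final line 4: sxdxa

Answer: sxdxa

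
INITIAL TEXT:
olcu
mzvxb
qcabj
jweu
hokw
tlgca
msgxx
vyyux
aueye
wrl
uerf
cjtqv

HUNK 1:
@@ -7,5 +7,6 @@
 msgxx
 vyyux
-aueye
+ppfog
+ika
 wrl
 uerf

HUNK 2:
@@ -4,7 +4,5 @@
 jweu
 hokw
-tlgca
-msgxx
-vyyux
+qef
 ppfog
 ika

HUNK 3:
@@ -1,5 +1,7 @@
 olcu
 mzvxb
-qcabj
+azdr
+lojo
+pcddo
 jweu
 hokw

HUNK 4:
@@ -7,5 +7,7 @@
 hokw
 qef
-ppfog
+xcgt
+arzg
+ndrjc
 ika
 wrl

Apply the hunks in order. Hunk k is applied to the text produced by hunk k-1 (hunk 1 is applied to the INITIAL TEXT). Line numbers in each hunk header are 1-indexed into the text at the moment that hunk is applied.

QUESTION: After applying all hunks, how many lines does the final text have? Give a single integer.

Answer: 15

Derivation:
Hunk 1: at line 7 remove [aueye] add [ppfog,ika] -> 13 lines: olcu mzvxb qcabj jweu hokw tlgca msgxx vyyux ppfog ika wrl uerf cjtqv
Hunk 2: at line 4 remove [tlgca,msgxx,vyyux] add [qef] -> 11 lines: olcu mzvxb qcabj jweu hokw qef ppfog ika wrl uerf cjtqv
Hunk 3: at line 1 remove [qcabj] add [azdr,lojo,pcddo] -> 13 lines: olcu mzvxb azdr lojo pcddo jweu hokw qef ppfog ika wrl uerf cjtqv
Hunk 4: at line 7 remove [ppfog] add [xcgt,arzg,ndrjc] -> 15 lines: olcu mzvxb azdr lojo pcddo jweu hokw qef xcgt arzg ndrjc ika wrl uerf cjtqv
Final line count: 15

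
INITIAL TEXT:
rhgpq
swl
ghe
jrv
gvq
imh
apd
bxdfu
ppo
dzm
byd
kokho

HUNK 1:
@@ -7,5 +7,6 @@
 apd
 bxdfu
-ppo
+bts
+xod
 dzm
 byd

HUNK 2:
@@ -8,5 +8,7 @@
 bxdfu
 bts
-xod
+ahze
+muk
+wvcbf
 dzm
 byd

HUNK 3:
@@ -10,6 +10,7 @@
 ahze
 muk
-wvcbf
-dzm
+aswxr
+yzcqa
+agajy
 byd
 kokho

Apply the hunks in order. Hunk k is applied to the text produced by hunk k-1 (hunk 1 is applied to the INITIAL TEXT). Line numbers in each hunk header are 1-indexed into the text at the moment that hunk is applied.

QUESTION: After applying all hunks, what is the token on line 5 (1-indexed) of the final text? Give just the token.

Answer: gvq

Derivation:
Hunk 1: at line 7 remove [ppo] add [bts,xod] -> 13 lines: rhgpq swl ghe jrv gvq imh apd bxdfu bts xod dzm byd kokho
Hunk 2: at line 8 remove [xod] add [ahze,muk,wvcbf] -> 15 lines: rhgpq swl ghe jrv gvq imh apd bxdfu bts ahze muk wvcbf dzm byd kokho
Hunk 3: at line 10 remove [wvcbf,dzm] add [aswxr,yzcqa,agajy] -> 16 lines: rhgpq swl ghe jrv gvq imh apd bxdfu bts ahze muk aswxr yzcqa agajy byd kokho
Final line 5: gvq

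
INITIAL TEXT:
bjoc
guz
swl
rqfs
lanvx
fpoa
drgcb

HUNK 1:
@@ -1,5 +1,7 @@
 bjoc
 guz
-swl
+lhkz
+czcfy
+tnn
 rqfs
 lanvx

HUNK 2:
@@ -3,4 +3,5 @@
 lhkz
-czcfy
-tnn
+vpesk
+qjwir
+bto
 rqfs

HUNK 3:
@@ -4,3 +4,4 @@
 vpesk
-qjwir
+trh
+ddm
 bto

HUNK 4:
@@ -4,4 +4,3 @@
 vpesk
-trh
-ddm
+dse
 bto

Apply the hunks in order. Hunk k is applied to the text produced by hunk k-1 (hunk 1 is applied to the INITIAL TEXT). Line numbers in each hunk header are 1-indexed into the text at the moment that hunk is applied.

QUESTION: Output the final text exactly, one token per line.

Answer: bjoc
guz
lhkz
vpesk
dse
bto
rqfs
lanvx
fpoa
drgcb

Derivation:
Hunk 1: at line 1 remove [swl] add [lhkz,czcfy,tnn] -> 9 lines: bjoc guz lhkz czcfy tnn rqfs lanvx fpoa drgcb
Hunk 2: at line 3 remove [czcfy,tnn] add [vpesk,qjwir,bto] -> 10 lines: bjoc guz lhkz vpesk qjwir bto rqfs lanvx fpoa drgcb
Hunk 3: at line 4 remove [qjwir] add [trh,ddm] -> 11 lines: bjoc guz lhkz vpesk trh ddm bto rqfs lanvx fpoa drgcb
Hunk 4: at line 4 remove [trh,ddm] add [dse] -> 10 lines: bjoc guz lhkz vpesk dse bto rqfs lanvx fpoa drgcb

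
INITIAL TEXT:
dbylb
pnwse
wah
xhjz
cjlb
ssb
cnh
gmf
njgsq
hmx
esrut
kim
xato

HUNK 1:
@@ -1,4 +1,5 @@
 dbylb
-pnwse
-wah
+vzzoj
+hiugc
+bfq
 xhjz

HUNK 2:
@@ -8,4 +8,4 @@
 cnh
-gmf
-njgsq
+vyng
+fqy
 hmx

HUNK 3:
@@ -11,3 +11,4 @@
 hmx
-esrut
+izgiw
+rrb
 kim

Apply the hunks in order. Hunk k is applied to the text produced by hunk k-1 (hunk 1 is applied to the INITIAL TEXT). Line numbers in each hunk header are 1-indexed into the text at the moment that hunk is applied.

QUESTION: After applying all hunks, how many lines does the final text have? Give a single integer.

Hunk 1: at line 1 remove [pnwse,wah] add [vzzoj,hiugc,bfq] -> 14 lines: dbylb vzzoj hiugc bfq xhjz cjlb ssb cnh gmf njgsq hmx esrut kim xato
Hunk 2: at line 8 remove [gmf,njgsq] add [vyng,fqy] -> 14 lines: dbylb vzzoj hiugc bfq xhjz cjlb ssb cnh vyng fqy hmx esrut kim xato
Hunk 3: at line 11 remove [esrut] add [izgiw,rrb] -> 15 lines: dbylb vzzoj hiugc bfq xhjz cjlb ssb cnh vyng fqy hmx izgiw rrb kim xato
Final line count: 15

Answer: 15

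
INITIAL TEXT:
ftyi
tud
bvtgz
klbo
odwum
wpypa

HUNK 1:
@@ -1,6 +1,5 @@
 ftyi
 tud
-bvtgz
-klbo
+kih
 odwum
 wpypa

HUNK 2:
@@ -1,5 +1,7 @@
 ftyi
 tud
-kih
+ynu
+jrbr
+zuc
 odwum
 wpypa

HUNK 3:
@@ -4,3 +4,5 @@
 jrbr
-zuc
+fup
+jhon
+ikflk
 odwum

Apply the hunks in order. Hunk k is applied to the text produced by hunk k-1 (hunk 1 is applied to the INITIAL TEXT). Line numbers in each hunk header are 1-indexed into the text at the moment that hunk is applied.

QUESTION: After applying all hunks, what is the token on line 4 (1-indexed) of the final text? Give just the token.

Hunk 1: at line 1 remove [bvtgz,klbo] add [kih] -> 5 lines: ftyi tud kih odwum wpypa
Hunk 2: at line 1 remove [kih] add [ynu,jrbr,zuc] -> 7 lines: ftyi tud ynu jrbr zuc odwum wpypa
Hunk 3: at line 4 remove [zuc] add [fup,jhon,ikflk] -> 9 lines: ftyi tud ynu jrbr fup jhon ikflk odwum wpypa
Final line 4: jrbr

Answer: jrbr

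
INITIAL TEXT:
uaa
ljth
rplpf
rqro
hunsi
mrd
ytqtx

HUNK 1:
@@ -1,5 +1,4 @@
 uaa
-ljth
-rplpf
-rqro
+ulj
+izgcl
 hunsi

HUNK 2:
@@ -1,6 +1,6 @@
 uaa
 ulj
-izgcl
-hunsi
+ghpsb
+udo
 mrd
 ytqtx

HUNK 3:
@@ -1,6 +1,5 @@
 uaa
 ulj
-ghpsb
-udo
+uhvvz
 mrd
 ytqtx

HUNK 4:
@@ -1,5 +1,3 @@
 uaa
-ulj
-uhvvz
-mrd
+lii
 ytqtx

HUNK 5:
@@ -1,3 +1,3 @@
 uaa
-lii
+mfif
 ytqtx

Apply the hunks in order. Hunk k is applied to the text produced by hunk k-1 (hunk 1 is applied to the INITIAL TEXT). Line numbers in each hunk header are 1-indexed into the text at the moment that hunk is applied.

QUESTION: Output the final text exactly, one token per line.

Hunk 1: at line 1 remove [ljth,rplpf,rqro] add [ulj,izgcl] -> 6 lines: uaa ulj izgcl hunsi mrd ytqtx
Hunk 2: at line 1 remove [izgcl,hunsi] add [ghpsb,udo] -> 6 lines: uaa ulj ghpsb udo mrd ytqtx
Hunk 3: at line 1 remove [ghpsb,udo] add [uhvvz] -> 5 lines: uaa ulj uhvvz mrd ytqtx
Hunk 4: at line 1 remove [ulj,uhvvz,mrd] add [lii] -> 3 lines: uaa lii ytqtx
Hunk 5: at line 1 remove [lii] add [mfif] -> 3 lines: uaa mfif ytqtx

Answer: uaa
mfif
ytqtx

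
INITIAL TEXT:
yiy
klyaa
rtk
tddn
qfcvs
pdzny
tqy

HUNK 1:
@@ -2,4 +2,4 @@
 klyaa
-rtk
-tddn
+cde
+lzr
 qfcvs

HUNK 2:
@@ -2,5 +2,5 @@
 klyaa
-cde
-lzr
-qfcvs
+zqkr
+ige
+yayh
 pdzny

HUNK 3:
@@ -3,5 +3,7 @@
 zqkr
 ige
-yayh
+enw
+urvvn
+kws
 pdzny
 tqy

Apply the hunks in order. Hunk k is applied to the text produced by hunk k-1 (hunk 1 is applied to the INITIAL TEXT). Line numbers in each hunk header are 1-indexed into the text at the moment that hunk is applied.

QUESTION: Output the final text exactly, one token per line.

Answer: yiy
klyaa
zqkr
ige
enw
urvvn
kws
pdzny
tqy

Derivation:
Hunk 1: at line 2 remove [rtk,tddn] add [cde,lzr] -> 7 lines: yiy klyaa cde lzr qfcvs pdzny tqy
Hunk 2: at line 2 remove [cde,lzr,qfcvs] add [zqkr,ige,yayh] -> 7 lines: yiy klyaa zqkr ige yayh pdzny tqy
Hunk 3: at line 3 remove [yayh] add [enw,urvvn,kws] -> 9 lines: yiy klyaa zqkr ige enw urvvn kws pdzny tqy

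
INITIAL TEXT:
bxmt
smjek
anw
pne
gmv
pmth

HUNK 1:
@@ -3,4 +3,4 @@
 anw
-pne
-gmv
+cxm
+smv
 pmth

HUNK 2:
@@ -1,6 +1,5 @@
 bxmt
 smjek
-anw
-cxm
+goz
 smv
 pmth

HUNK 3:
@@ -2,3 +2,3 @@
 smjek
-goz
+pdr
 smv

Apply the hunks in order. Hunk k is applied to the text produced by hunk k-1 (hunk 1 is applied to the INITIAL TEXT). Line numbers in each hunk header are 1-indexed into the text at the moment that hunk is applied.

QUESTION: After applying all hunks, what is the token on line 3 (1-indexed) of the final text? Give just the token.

Hunk 1: at line 3 remove [pne,gmv] add [cxm,smv] -> 6 lines: bxmt smjek anw cxm smv pmth
Hunk 2: at line 1 remove [anw,cxm] add [goz] -> 5 lines: bxmt smjek goz smv pmth
Hunk 3: at line 2 remove [goz] add [pdr] -> 5 lines: bxmt smjek pdr smv pmth
Final line 3: pdr

Answer: pdr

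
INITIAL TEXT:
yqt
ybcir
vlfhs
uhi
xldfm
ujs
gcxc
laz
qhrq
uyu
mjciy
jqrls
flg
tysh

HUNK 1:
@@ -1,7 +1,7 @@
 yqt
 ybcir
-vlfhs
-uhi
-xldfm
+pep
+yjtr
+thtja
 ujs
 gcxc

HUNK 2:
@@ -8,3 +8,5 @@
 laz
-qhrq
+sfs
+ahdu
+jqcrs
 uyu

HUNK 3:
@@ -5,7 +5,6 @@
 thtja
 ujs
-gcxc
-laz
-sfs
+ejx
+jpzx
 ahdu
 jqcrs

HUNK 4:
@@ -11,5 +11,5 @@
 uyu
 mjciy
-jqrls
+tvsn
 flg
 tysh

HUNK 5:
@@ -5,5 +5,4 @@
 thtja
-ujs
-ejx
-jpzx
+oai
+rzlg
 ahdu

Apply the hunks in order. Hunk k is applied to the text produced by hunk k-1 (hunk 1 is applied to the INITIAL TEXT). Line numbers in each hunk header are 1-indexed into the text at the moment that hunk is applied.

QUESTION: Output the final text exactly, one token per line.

Answer: yqt
ybcir
pep
yjtr
thtja
oai
rzlg
ahdu
jqcrs
uyu
mjciy
tvsn
flg
tysh

Derivation:
Hunk 1: at line 1 remove [vlfhs,uhi,xldfm] add [pep,yjtr,thtja] -> 14 lines: yqt ybcir pep yjtr thtja ujs gcxc laz qhrq uyu mjciy jqrls flg tysh
Hunk 2: at line 8 remove [qhrq] add [sfs,ahdu,jqcrs] -> 16 lines: yqt ybcir pep yjtr thtja ujs gcxc laz sfs ahdu jqcrs uyu mjciy jqrls flg tysh
Hunk 3: at line 5 remove [gcxc,laz,sfs] add [ejx,jpzx] -> 15 lines: yqt ybcir pep yjtr thtja ujs ejx jpzx ahdu jqcrs uyu mjciy jqrls flg tysh
Hunk 4: at line 11 remove [jqrls] add [tvsn] -> 15 lines: yqt ybcir pep yjtr thtja ujs ejx jpzx ahdu jqcrs uyu mjciy tvsn flg tysh
Hunk 5: at line 5 remove [ujs,ejx,jpzx] add [oai,rzlg] -> 14 lines: yqt ybcir pep yjtr thtja oai rzlg ahdu jqcrs uyu mjciy tvsn flg tysh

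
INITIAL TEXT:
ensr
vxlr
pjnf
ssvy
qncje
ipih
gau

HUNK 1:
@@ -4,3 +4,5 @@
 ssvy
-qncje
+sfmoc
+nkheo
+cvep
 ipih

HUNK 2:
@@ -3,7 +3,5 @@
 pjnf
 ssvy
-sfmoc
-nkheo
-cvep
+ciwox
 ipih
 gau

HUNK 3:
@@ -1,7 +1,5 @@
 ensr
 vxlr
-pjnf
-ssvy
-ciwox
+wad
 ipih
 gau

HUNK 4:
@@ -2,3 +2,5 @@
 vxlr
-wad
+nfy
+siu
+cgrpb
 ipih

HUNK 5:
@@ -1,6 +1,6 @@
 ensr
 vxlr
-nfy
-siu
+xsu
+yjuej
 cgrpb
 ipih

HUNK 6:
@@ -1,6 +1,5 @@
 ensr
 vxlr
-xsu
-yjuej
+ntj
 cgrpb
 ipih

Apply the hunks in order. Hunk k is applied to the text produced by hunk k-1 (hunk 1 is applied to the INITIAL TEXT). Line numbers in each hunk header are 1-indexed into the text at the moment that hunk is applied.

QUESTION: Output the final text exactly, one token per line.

Answer: ensr
vxlr
ntj
cgrpb
ipih
gau

Derivation:
Hunk 1: at line 4 remove [qncje] add [sfmoc,nkheo,cvep] -> 9 lines: ensr vxlr pjnf ssvy sfmoc nkheo cvep ipih gau
Hunk 2: at line 3 remove [sfmoc,nkheo,cvep] add [ciwox] -> 7 lines: ensr vxlr pjnf ssvy ciwox ipih gau
Hunk 3: at line 1 remove [pjnf,ssvy,ciwox] add [wad] -> 5 lines: ensr vxlr wad ipih gau
Hunk 4: at line 2 remove [wad] add [nfy,siu,cgrpb] -> 7 lines: ensr vxlr nfy siu cgrpb ipih gau
Hunk 5: at line 1 remove [nfy,siu] add [xsu,yjuej] -> 7 lines: ensr vxlr xsu yjuej cgrpb ipih gau
Hunk 6: at line 1 remove [xsu,yjuej] add [ntj] -> 6 lines: ensr vxlr ntj cgrpb ipih gau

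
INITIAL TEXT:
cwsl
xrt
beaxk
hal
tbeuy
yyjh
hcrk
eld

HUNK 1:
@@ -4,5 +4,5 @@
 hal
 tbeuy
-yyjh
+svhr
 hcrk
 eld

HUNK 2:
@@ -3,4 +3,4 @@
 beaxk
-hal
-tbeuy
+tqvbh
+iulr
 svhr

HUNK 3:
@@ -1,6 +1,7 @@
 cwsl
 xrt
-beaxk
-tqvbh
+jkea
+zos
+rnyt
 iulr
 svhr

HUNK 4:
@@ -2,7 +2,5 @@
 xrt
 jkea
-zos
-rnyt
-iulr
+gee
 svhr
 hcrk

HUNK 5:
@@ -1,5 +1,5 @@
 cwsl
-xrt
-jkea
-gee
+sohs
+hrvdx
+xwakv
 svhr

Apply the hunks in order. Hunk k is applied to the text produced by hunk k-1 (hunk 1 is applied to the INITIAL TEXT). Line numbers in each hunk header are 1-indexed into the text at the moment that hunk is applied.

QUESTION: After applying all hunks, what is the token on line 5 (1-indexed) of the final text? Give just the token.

Answer: svhr

Derivation:
Hunk 1: at line 4 remove [yyjh] add [svhr] -> 8 lines: cwsl xrt beaxk hal tbeuy svhr hcrk eld
Hunk 2: at line 3 remove [hal,tbeuy] add [tqvbh,iulr] -> 8 lines: cwsl xrt beaxk tqvbh iulr svhr hcrk eld
Hunk 3: at line 1 remove [beaxk,tqvbh] add [jkea,zos,rnyt] -> 9 lines: cwsl xrt jkea zos rnyt iulr svhr hcrk eld
Hunk 4: at line 2 remove [zos,rnyt,iulr] add [gee] -> 7 lines: cwsl xrt jkea gee svhr hcrk eld
Hunk 5: at line 1 remove [xrt,jkea,gee] add [sohs,hrvdx,xwakv] -> 7 lines: cwsl sohs hrvdx xwakv svhr hcrk eld
Final line 5: svhr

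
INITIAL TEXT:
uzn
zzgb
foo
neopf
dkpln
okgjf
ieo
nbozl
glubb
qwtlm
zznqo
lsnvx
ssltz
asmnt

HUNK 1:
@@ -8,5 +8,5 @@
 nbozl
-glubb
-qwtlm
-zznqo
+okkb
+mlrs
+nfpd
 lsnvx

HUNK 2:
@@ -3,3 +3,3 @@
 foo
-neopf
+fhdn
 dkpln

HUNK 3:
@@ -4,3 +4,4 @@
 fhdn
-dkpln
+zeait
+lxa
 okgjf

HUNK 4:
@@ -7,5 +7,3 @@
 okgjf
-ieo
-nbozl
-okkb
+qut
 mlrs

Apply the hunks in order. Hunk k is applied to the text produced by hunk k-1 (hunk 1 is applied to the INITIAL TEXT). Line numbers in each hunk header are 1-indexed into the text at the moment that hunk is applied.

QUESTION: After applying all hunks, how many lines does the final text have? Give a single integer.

Hunk 1: at line 8 remove [glubb,qwtlm,zznqo] add [okkb,mlrs,nfpd] -> 14 lines: uzn zzgb foo neopf dkpln okgjf ieo nbozl okkb mlrs nfpd lsnvx ssltz asmnt
Hunk 2: at line 3 remove [neopf] add [fhdn] -> 14 lines: uzn zzgb foo fhdn dkpln okgjf ieo nbozl okkb mlrs nfpd lsnvx ssltz asmnt
Hunk 3: at line 4 remove [dkpln] add [zeait,lxa] -> 15 lines: uzn zzgb foo fhdn zeait lxa okgjf ieo nbozl okkb mlrs nfpd lsnvx ssltz asmnt
Hunk 4: at line 7 remove [ieo,nbozl,okkb] add [qut] -> 13 lines: uzn zzgb foo fhdn zeait lxa okgjf qut mlrs nfpd lsnvx ssltz asmnt
Final line count: 13

Answer: 13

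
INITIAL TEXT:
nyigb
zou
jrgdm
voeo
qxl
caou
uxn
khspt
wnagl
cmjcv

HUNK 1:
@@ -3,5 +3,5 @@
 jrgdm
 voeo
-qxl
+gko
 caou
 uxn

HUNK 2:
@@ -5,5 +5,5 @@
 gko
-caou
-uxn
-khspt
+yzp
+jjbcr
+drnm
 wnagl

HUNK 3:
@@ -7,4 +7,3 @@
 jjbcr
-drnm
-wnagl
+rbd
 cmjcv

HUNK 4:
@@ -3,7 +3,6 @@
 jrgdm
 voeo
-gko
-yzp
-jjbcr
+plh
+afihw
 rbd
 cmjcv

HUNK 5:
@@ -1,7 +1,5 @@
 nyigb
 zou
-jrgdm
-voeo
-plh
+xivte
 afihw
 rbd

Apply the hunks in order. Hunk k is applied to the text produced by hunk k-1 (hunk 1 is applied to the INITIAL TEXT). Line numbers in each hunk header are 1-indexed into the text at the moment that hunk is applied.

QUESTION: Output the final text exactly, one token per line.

Answer: nyigb
zou
xivte
afihw
rbd
cmjcv

Derivation:
Hunk 1: at line 3 remove [qxl] add [gko] -> 10 lines: nyigb zou jrgdm voeo gko caou uxn khspt wnagl cmjcv
Hunk 2: at line 5 remove [caou,uxn,khspt] add [yzp,jjbcr,drnm] -> 10 lines: nyigb zou jrgdm voeo gko yzp jjbcr drnm wnagl cmjcv
Hunk 3: at line 7 remove [drnm,wnagl] add [rbd] -> 9 lines: nyigb zou jrgdm voeo gko yzp jjbcr rbd cmjcv
Hunk 4: at line 3 remove [gko,yzp,jjbcr] add [plh,afihw] -> 8 lines: nyigb zou jrgdm voeo plh afihw rbd cmjcv
Hunk 5: at line 1 remove [jrgdm,voeo,plh] add [xivte] -> 6 lines: nyigb zou xivte afihw rbd cmjcv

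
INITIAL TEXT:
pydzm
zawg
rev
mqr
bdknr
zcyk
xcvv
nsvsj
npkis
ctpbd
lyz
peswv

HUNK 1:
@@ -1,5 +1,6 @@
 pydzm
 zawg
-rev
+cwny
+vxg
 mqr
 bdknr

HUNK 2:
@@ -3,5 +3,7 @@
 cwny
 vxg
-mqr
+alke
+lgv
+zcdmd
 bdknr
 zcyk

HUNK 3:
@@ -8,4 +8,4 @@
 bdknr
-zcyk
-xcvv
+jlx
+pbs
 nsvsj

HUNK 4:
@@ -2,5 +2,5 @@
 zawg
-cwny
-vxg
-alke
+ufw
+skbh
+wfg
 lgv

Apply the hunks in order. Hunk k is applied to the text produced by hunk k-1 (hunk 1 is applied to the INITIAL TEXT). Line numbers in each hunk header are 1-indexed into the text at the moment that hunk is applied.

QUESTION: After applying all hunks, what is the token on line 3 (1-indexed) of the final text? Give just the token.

Hunk 1: at line 1 remove [rev] add [cwny,vxg] -> 13 lines: pydzm zawg cwny vxg mqr bdknr zcyk xcvv nsvsj npkis ctpbd lyz peswv
Hunk 2: at line 3 remove [mqr] add [alke,lgv,zcdmd] -> 15 lines: pydzm zawg cwny vxg alke lgv zcdmd bdknr zcyk xcvv nsvsj npkis ctpbd lyz peswv
Hunk 3: at line 8 remove [zcyk,xcvv] add [jlx,pbs] -> 15 lines: pydzm zawg cwny vxg alke lgv zcdmd bdknr jlx pbs nsvsj npkis ctpbd lyz peswv
Hunk 4: at line 2 remove [cwny,vxg,alke] add [ufw,skbh,wfg] -> 15 lines: pydzm zawg ufw skbh wfg lgv zcdmd bdknr jlx pbs nsvsj npkis ctpbd lyz peswv
Final line 3: ufw

Answer: ufw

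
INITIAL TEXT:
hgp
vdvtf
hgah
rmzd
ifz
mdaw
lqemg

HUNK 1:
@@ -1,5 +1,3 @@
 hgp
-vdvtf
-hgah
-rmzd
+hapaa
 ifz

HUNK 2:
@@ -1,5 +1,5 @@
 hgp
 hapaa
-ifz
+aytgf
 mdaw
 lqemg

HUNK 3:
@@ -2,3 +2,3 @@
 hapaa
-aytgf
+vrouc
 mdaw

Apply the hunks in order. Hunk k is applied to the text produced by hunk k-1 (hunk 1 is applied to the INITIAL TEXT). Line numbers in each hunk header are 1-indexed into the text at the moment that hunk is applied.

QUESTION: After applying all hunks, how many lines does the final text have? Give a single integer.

Hunk 1: at line 1 remove [vdvtf,hgah,rmzd] add [hapaa] -> 5 lines: hgp hapaa ifz mdaw lqemg
Hunk 2: at line 1 remove [ifz] add [aytgf] -> 5 lines: hgp hapaa aytgf mdaw lqemg
Hunk 3: at line 2 remove [aytgf] add [vrouc] -> 5 lines: hgp hapaa vrouc mdaw lqemg
Final line count: 5

Answer: 5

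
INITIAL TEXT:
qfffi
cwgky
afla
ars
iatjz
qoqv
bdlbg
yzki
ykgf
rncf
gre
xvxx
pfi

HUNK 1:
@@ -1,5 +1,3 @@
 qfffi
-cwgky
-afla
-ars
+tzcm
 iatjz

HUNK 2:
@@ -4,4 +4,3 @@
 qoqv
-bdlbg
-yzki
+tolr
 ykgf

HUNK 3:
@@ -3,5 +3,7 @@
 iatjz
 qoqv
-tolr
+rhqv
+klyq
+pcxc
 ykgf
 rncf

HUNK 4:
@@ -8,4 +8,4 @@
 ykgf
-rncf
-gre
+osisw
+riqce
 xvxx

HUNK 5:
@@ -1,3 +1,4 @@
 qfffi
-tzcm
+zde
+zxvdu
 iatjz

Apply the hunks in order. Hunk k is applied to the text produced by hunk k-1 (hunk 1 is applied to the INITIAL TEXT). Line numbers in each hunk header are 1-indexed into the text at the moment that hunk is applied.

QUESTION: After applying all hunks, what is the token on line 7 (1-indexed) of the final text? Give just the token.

Answer: klyq

Derivation:
Hunk 1: at line 1 remove [cwgky,afla,ars] add [tzcm] -> 11 lines: qfffi tzcm iatjz qoqv bdlbg yzki ykgf rncf gre xvxx pfi
Hunk 2: at line 4 remove [bdlbg,yzki] add [tolr] -> 10 lines: qfffi tzcm iatjz qoqv tolr ykgf rncf gre xvxx pfi
Hunk 3: at line 3 remove [tolr] add [rhqv,klyq,pcxc] -> 12 lines: qfffi tzcm iatjz qoqv rhqv klyq pcxc ykgf rncf gre xvxx pfi
Hunk 4: at line 8 remove [rncf,gre] add [osisw,riqce] -> 12 lines: qfffi tzcm iatjz qoqv rhqv klyq pcxc ykgf osisw riqce xvxx pfi
Hunk 5: at line 1 remove [tzcm] add [zde,zxvdu] -> 13 lines: qfffi zde zxvdu iatjz qoqv rhqv klyq pcxc ykgf osisw riqce xvxx pfi
Final line 7: klyq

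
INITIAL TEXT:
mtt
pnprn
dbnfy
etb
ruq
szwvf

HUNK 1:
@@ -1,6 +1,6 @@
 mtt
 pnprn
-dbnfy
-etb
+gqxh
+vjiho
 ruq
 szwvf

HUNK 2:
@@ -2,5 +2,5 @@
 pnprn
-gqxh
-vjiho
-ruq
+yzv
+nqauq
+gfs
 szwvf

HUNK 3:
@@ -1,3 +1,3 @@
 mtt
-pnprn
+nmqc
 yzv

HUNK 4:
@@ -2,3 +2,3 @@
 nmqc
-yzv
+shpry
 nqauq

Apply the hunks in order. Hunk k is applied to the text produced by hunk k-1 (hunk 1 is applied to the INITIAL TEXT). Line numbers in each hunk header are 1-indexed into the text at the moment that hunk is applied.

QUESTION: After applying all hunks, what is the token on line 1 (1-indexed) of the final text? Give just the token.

Hunk 1: at line 1 remove [dbnfy,etb] add [gqxh,vjiho] -> 6 lines: mtt pnprn gqxh vjiho ruq szwvf
Hunk 2: at line 2 remove [gqxh,vjiho,ruq] add [yzv,nqauq,gfs] -> 6 lines: mtt pnprn yzv nqauq gfs szwvf
Hunk 3: at line 1 remove [pnprn] add [nmqc] -> 6 lines: mtt nmqc yzv nqauq gfs szwvf
Hunk 4: at line 2 remove [yzv] add [shpry] -> 6 lines: mtt nmqc shpry nqauq gfs szwvf
Final line 1: mtt

Answer: mtt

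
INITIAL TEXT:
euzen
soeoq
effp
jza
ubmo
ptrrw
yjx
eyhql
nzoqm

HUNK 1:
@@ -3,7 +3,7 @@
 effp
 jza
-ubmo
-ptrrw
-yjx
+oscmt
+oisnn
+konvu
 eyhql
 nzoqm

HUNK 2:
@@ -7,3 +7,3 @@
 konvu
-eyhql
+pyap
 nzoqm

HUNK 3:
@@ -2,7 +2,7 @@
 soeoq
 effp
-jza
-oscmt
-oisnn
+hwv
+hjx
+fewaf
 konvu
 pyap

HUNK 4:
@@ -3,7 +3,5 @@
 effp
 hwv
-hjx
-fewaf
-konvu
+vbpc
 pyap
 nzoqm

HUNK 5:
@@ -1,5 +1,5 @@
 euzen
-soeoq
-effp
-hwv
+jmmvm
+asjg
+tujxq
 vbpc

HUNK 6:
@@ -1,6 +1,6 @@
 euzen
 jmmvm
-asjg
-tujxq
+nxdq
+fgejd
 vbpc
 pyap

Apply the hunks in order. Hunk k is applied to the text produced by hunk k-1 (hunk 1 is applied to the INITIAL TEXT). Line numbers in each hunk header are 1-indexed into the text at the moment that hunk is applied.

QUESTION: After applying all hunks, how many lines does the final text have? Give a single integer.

Hunk 1: at line 3 remove [ubmo,ptrrw,yjx] add [oscmt,oisnn,konvu] -> 9 lines: euzen soeoq effp jza oscmt oisnn konvu eyhql nzoqm
Hunk 2: at line 7 remove [eyhql] add [pyap] -> 9 lines: euzen soeoq effp jza oscmt oisnn konvu pyap nzoqm
Hunk 3: at line 2 remove [jza,oscmt,oisnn] add [hwv,hjx,fewaf] -> 9 lines: euzen soeoq effp hwv hjx fewaf konvu pyap nzoqm
Hunk 4: at line 3 remove [hjx,fewaf,konvu] add [vbpc] -> 7 lines: euzen soeoq effp hwv vbpc pyap nzoqm
Hunk 5: at line 1 remove [soeoq,effp,hwv] add [jmmvm,asjg,tujxq] -> 7 lines: euzen jmmvm asjg tujxq vbpc pyap nzoqm
Hunk 6: at line 1 remove [asjg,tujxq] add [nxdq,fgejd] -> 7 lines: euzen jmmvm nxdq fgejd vbpc pyap nzoqm
Final line count: 7

Answer: 7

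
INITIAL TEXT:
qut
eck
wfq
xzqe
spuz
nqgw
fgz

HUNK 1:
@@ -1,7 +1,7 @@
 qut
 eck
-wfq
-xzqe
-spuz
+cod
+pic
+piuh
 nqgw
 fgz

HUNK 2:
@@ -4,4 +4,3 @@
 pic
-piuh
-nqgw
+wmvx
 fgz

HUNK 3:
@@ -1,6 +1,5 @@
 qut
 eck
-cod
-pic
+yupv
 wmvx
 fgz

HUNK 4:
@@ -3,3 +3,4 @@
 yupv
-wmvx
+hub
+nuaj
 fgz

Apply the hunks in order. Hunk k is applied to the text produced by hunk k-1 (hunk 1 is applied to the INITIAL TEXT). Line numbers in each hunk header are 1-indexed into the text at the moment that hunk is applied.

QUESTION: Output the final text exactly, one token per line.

Hunk 1: at line 1 remove [wfq,xzqe,spuz] add [cod,pic,piuh] -> 7 lines: qut eck cod pic piuh nqgw fgz
Hunk 2: at line 4 remove [piuh,nqgw] add [wmvx] -> 6 lines: qut eck cod pic wmvx fgz
Hunk 3: at line 1 remove [cod,pic] add [yupv] -> 5 lines: qut eck yupv wmvx fgz
Hunk 4: at line 3 remove [wmvx] add [hub,nuaj] -> 6 lines: qut eck yupv hub nuaj fgz

Answer: qut
eck
yupv
hub
nuaj
fgz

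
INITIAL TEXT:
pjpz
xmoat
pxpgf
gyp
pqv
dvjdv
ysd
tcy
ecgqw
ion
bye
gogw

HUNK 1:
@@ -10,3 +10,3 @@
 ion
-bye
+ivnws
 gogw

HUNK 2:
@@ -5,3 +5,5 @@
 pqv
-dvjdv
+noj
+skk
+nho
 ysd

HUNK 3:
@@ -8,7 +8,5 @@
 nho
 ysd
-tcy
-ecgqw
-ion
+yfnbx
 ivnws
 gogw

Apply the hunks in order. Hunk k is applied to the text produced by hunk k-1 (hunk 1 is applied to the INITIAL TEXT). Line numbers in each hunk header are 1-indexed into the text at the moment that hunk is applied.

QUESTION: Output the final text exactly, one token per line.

Hunk 1: at line 10 remove [bye] add [ivnws] -> 12 lines: pjpz xmoat pxpgf gyp pqv dvjdv ysd tcy ecgqw ion ivnws gogw
Hunk 2: at line 5 remove [dvjdv] add [noj,skk,nho] -> 14 lines: pjpz xmoat pxpgf gyp pqv noj skk nho ysd tcy ecgqw ion ivnws gogw
Hunk 3: at line 8 remove [tcy,ecgqw,ion] add [yfnbx] -> 12 lines: pjpz xmoat pxpgf gyp pqv noj skk nho ysd yfnbx ivnws gogw

Answer: pjpz
xmoat
pxpgf
gyp
pqv
noj
skk
nho
ysd
yfnbx
ivnws
gogw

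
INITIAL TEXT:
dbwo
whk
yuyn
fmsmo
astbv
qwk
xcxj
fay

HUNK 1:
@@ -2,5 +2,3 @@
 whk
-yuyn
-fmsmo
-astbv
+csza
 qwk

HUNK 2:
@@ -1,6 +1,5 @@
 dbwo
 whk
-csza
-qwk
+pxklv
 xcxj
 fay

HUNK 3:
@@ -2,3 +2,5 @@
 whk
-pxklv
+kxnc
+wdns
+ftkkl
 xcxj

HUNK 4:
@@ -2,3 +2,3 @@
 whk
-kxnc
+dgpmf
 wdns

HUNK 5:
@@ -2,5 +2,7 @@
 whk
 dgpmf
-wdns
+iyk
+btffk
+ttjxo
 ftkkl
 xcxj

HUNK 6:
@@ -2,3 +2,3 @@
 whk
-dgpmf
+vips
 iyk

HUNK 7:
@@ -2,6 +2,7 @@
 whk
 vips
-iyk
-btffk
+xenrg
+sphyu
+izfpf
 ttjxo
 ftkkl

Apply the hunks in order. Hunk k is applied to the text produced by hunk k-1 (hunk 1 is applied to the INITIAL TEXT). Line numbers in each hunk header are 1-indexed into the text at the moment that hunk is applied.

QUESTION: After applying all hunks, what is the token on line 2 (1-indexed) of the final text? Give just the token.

Answer: whk

Derivation:
Hunk 1: at line 2 remove [yuyn,fmsmo,astbv] add [csza] -> 6 lines: dbwo whk csza qwk xcxj fay
Hunk 2: at line 1 remove [csza,qwk] add [pxklv] -> 5 lines: dbwo whk pxklv xcxj fay
Hunk 3: at line 2 remove [pxklv] add [kxnc,wdns,ftkkl] -> 7 lines: dbwo whk kxnc wdns ftkkl xcxj fay
Hunk 4: at line 2 remove [kxnc] add [dgpmf] -> 7 lines: dbwo whk dgpmf wdns ftkkl xcxj fay
Hunk 5: at line 2 remove [wdns] add [iyk,btffk,ttjxo] -> 9 lines: dbwo whk dgpmf iyk btffk ttjxo ftkkl xcxj fay
Hunk 6: at line 2 remove [dgpmf] add [vips] -> 9 lines: dbwo whk vips iyk btffk ttjxo ftkkl xcxj fay
Hunk 7: at line 2 remove [iyk,btffk] add [xenrg,sphyu,izfpf] -> 10 lines: dbwo whk vips xenrg sphyu izfpf ttjxo ftkkl xcxj fay
Final line 2: whk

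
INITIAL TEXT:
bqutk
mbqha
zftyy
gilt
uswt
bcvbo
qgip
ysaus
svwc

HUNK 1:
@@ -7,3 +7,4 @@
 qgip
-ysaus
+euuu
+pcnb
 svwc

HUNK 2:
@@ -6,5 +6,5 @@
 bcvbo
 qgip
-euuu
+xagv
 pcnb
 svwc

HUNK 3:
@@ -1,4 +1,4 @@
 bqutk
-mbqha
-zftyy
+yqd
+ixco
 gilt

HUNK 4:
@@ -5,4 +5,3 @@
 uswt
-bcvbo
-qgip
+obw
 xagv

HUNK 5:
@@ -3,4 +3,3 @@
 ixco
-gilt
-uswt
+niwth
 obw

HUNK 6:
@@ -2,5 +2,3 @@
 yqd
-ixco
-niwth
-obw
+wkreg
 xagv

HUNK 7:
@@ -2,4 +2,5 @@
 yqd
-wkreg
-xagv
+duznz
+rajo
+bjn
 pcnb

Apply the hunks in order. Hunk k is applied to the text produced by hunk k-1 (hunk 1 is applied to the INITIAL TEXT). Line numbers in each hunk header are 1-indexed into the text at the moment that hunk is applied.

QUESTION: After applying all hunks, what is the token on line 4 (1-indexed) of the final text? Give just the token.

Answer: rajo

Derivation:
Hunk 1: at line 7 remove [ysaus] add [euuu,pcnb] -> 10 lines: bqutk mbqha zftyy gilt uswt bcvbo qgip euuu pcnb svwc
Hunk 2: at line 6 remove [euuu] add [xagv] -> 10 lines: bqutk mbqha zftyy gilt uswt bcvbo qgip xagv pcnb svwc
Hunk 3: at line 1 remove [mbqha,zftyy] add [yqd,ixco] -> 10 lines: bqutk yqd ixco gilt uswt bcvbo qgip xagv pcnb svwc
Hunk 4: at line 5 remove [bcvbo,qgip] add [obw] -> 9 lines: bqutk yqd ixco gilt uswt obw xagv pcnb svwc
Hunk 5: at line 3 remove [gilt,uswt] add [niwth] -> 8 lines: bqutk yqd ixco niwth obw xagv pcnb svwc
Hunk 6: at line 2 remove [ixco,niwth,obw] add [wkreg] -> 6 lines: bqutk yqd wkreg xagv pcnb svwc
Hunk 7: at line 2 remove [wkreg,xagv] add [duznz,rajo,bjn] -> 7 lines: bqutk yqd duznz rajo bjn pcnb svwc
Final line 4: rajo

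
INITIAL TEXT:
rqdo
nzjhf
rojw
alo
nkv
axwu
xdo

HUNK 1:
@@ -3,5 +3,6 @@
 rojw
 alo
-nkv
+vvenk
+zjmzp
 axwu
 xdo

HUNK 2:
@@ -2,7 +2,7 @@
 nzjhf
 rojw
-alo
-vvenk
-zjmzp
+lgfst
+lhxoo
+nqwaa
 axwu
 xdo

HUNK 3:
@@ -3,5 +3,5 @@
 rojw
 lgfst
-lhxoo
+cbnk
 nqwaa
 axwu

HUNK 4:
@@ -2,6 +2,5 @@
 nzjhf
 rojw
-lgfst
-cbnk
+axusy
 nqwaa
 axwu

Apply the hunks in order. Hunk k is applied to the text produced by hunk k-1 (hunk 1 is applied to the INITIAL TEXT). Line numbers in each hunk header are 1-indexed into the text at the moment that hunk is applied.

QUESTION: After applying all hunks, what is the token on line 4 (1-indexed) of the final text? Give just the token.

Hunk 1: at line 3 remove [nkv] add [vvenk,zjmzp] -> 8 lines: rqdo nzjhf rojw alo vvenk zjmzp axwu xdo
Hunk 2: at line 2 remove [alo,vvenk,zjmzp] add [lgfst,lhxoo,nqwaa] -> 8 lines: rqdo nzjhf rojw lgfst lhxoo nqwaa axwu xdo
Hunk 3: at line 3 remove [lhxoo] add [cbnk] -> 8 lines: rqdo nzjhf rojw lgfst cbnk nqwaa axwu xdo
Hunk 4: at line 2 remove [lgfst,cbnk] add [axusy] -> 7 lines: rqdo nzjhf rojw axusy nqwaa axwu xdo
Final line 4: axusy

Answer: axusy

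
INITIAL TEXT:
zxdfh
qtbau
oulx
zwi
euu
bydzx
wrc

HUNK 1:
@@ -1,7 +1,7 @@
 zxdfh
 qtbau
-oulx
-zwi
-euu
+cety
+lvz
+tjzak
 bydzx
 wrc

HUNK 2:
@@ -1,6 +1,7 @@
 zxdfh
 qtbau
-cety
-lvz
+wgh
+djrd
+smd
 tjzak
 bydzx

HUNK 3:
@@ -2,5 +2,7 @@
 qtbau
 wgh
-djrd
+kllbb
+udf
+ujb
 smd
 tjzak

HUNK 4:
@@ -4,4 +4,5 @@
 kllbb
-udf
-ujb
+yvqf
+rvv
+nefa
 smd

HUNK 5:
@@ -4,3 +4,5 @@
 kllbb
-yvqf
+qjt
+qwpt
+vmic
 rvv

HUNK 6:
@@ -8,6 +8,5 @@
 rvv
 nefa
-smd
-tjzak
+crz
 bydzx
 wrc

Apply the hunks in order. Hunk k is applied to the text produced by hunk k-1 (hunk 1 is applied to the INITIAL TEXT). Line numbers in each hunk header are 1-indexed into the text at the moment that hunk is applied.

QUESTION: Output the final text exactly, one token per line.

Hunk 1: at line 1 remove [oulx,zwi,euu] add [cety,lvz,tjzak] -> 7 lines: zxdfh qtbau cety lvz tjzak bydzx wrc
Hunk 2: at line 1 remove [cety,lvz] add [wgh,djrd,smd] -> 8 lines: zxdfh qtbau wgh djrd smd tjzak bydzx wrc
Hunk 3: at line 2 remove [djrd] add [kllbb,udf,ujb] -> 10 lines: zxdfh qtbau wgh kllbb udf ujb smd tjzak bydzx wrc
Hunk 4: at line 4 remove [udf,ujb] add [yvqf,rvv,nefa] -> 11 lines: zxdfh qtbau wgh kllbb yvqf rvv nefa smd tjzak bydzx wrc
Hunk 5: at line 4 remove [yvqf] add [qjt,qwpt,vmic] -> 13 lines: zxdfh qtbau wgh kllbb qjt qwpt vmic rvv nefa smd tjzak bydzx wrc
Hunk 6: at line 8 remove [smd,tjzak] add [crz] -> 12 lines: zxdfh qtbau wgh kllbb qjt qwpt vmic rvv nefa crz bydzx wrc

Answer: zxdfh
qtbau
wgh
kllbb
qjt
qwpt
vmic
rvv
nefa
crz
bydzx
wrc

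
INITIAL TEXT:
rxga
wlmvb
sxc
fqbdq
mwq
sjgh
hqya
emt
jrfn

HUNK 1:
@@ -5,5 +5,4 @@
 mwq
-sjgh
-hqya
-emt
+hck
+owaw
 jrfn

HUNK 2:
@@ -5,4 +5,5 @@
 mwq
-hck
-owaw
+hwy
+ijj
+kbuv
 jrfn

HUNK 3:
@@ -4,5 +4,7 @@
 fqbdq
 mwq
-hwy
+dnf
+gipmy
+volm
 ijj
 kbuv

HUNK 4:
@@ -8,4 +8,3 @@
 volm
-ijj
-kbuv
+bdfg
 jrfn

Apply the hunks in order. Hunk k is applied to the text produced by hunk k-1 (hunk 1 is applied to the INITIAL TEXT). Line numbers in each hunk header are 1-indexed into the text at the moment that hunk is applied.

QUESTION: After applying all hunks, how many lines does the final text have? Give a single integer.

Answer: 10

Derivation:
Hunk 1: at line 5 remove [sjgh,hqya,emt] add [hck,owaw] -> 8 lines: rxga wlmvb sxc fqbdq mwq hck owaw jrfn
Hunk 2: at line 5 remove [hck,owaw] add [hwy,ijj,kbuv] -> 9 lines: rxga wlmvb sxc fqbdq mwq hwy ijj kbuv jrfn
Hunk 3: at line 4 remove [hwy] add [dnf,gipmy,volm] -> 11 lines: rxga wlmvb sxc fqbdq mwq dnf gipmy volm ijj kbuv jrfn
Hunk 4: at line 8 remove [ijj,kbuv] add [bdfg] -> 10 lines: rxga wlmvb sxc fqbdq mwq dnf gipmy volm bdfg jrfn
Final line count: 10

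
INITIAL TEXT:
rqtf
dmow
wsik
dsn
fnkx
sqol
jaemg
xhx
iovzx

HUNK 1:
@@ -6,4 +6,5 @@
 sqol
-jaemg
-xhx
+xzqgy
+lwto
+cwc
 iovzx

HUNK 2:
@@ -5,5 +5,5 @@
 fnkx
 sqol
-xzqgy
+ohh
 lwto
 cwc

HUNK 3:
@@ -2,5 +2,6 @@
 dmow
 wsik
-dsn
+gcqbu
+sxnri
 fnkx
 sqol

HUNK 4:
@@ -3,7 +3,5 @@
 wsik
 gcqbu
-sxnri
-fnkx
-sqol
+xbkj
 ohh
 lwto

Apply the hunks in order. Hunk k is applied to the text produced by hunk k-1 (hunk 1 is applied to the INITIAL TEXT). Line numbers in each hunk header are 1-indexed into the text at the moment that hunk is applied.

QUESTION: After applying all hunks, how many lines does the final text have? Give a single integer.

Answer: 9

Derivation:
Hunk 1: at line 6 remove [jaemg,xhx] add [xzqgy,lwto,cwc] -> 10 lines: rqtf dmow wsik dsn fnkx sqol xzqgy lwto cwc iovzx
Hunk 2: at line 5 remove [xzqgy] add [ohh] -> 10 lines: rqtf dmow wsik dsn fnkx sqol ohh lwto cwc iovzx
Hunk 3: at line 2 remove [dsn] add [gcqbu,sxnri] -> 11 lines: rqtf dmow wsik gcqbu sxnri fnkx sqol ohh lwto cwc iovzx
Hunk 4: at line 3 remove [sxnri,fnkx,sqol] add [xbkj] -> 9 lines: rqtf dmow wsik gcqbu xbkj ohh lwto cwc iovzx
Final line count: 9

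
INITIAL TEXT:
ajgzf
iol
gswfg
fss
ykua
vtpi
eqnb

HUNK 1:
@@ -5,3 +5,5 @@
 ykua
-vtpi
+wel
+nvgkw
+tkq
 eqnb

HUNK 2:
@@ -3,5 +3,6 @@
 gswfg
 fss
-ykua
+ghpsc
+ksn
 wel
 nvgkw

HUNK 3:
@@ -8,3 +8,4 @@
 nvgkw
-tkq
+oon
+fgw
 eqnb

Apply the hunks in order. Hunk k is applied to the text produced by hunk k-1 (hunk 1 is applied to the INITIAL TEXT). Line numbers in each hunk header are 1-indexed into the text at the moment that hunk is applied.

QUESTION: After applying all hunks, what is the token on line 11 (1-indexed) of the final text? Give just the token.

Answer: eqnb

Derivation:
Hunk 1: at line 5 remove [vtpi] add [wel,nvgkw,tkq] -> 9 lines: ajgzf iol gswfg fss ykua wel nvgkw tkq eqnb
Hunk 2: at line 3 remove [ykua] add [ghpsc,ksn] -> 10 lines: ajgzf iol gswfg fss ghpsc ksn wel nvgkw tkq eqnb
Hunk 3: at line 8 remove [tkq] add [oon,fgw] -> 11 lines: ajgzf iol gswfg fss ghpsc ksn wel nvgkw oon fgw eqnb
Final line 11: eqnb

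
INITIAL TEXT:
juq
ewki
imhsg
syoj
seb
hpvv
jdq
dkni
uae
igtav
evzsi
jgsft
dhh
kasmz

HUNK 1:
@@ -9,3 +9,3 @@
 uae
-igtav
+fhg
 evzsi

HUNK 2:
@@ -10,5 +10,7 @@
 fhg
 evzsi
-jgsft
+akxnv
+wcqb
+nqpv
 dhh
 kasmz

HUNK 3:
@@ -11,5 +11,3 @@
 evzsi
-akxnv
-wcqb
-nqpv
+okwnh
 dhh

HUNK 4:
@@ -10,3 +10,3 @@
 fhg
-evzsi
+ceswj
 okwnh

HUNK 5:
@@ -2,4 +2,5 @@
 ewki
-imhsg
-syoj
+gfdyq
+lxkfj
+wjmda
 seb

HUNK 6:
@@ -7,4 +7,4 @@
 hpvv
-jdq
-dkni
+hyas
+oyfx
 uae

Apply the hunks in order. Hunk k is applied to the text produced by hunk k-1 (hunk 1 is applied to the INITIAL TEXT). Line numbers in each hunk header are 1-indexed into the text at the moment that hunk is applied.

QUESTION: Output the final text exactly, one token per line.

Hunk 1: at line 9 remove [igtav] add [fhg] -> 14 lines: juq ewki imhsg syoj seb hpvv jdq dkni uae fhg evzsi jgsft dhh kasmz
Hunk 2: at line 10 remove [jgsft] add [akxnv,wcqb,nqpv] -> 16 lines: juq ewki imhsg syoj seb hpvv jdq dkni uae fhg evzsi akxnv wcqb nqpv dhh kasmz
Hunk 3: at line 11 remove [akxnv,wcqb,nqpv] add [okwnh] -> 14 lines: juq ewki imhsg syoj seb hpvv jdq dkni uae fhg evzsi okwnh dhh kasmz
Hunk 4: at line 10 remove [evzsi] add [ceswj] -> 14 lines: juq ewki imhsg syoj seb hpvv jdq dkni uae fhg ceswj okwnh dhh kasmz
Hunk 5: at line 2 remove [imhsg,syoj] add [gfdyq,lxkfj,wjmda] -> 15 lines: juq ewki gfdyq lxkfj wjmda seb hpvv jdq dkni uae fhg ceswj okwnh dhh kasmz
Hunk 6: at line 7 remove [jdq,dkni] add [hyas,oyfx] -> 15 lines: juq ewki gfdyq lxkfj wjmda seb hpvv hyas oyfx uae fhg ceswj okwnh dhh kasmz

Answer: juq
ewki
gfdyq
lxkfj
wjmda
seb
hpvv
hyas
oyfx
uae
fhg
ceswj
okwnh
dhh
kasmz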